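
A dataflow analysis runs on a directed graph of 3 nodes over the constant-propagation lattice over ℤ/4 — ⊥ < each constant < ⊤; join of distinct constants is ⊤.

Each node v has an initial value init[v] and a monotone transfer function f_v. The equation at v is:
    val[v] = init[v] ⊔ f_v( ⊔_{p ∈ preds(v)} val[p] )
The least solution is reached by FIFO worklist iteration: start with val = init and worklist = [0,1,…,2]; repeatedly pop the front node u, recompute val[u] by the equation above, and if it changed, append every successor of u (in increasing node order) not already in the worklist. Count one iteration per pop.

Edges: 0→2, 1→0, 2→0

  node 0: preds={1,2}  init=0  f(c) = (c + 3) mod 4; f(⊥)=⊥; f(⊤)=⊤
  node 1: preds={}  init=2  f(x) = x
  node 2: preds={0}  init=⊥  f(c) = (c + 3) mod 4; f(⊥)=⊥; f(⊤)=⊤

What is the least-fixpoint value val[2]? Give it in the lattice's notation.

⊤

Trace (4 dequeues):
  [1] u=0 | in 2 | out ⊤ | prev 0 | push {}
  [2] u=1 | in ⊥ | out 2 | ==
  [3] u=2 | in ⊤ | out ⊤ | prev ⊥ | push {0}
  [4] u=0 | in ⊤ | out ⊤ | ==

Converged values:
  [0] ⊤
  [1] 2
  [2] ⊤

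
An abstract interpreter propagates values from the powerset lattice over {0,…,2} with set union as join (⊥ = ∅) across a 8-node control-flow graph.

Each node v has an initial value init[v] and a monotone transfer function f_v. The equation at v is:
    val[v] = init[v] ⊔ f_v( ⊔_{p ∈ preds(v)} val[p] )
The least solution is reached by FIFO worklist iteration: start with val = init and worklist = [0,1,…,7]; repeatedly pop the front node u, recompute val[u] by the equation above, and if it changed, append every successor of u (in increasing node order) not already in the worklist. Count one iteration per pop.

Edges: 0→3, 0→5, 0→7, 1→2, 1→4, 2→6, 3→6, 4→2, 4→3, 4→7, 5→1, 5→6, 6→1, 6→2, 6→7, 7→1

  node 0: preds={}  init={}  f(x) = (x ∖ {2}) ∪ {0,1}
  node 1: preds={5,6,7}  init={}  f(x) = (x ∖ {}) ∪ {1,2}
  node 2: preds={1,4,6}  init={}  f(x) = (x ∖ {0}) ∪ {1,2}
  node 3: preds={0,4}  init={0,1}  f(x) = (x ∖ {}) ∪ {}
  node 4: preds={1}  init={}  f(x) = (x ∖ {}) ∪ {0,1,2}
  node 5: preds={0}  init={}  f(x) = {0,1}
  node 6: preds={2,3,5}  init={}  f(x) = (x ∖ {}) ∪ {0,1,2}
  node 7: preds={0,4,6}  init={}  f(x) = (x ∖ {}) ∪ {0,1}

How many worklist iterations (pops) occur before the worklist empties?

14

Iteration log — 14 steps:
  step 1. node 0  ⊔preds={}  new={0,1}  old={}  +wl: 
  step 2. node 1  ⊔preds={}  new={1,2}  old={}  +wl: 
  step 3. node 2  ⊔preds={1,2}  new={1,2}  old={}  +wl: 
  step 4. node 3  ⊔preds={0,1}  new={0,1}  stable
  step 5. node 4  ⊔preds={1,2}  new={0,1,2}  old={}  +wl: 2,3
  step 6. node 5  ⊔preds={0,1}  new={0,1}  old={}  +wl: 1
  step 7. node 6  ⊔preds={0,1,2}  new={0,1,2}  old={}  +wl: 
  step 8. node 7  ⊔preds={0,1,2}  new={0,1,2}  old={}  +wl: 
  step 9. node 2  ⊔preds={0,1,2}  new={1,2}  stable
  step 10. node 3  ⊔preds={0,1,2}  new={0,1,2}  old={0,1}  +wl: 6
  step 11. node 1  ⊔preds={0,1,2}  new={0,1,2}  old={1,2}  +wl: 2,4
  step 12. node 6  ⊔preds={0,1,2}  new={0,1,2}  stable
  step 13. node 2  ⊔preds={0,1,2}  new={1,2}  stable
  step 14. node 4  ⊔preds={0,1,2}  new={0,1,2}  stable

Least fixpoint reached:
  node 0: {0,1}
  node 1: {0,1,2}
  node 2: {1,2}
  node 3: {0,1,2}
  node 4: {0,1,2}
  node 5: {0,1}
  node 6: {0,1,2}
  node 7: {0,1,2}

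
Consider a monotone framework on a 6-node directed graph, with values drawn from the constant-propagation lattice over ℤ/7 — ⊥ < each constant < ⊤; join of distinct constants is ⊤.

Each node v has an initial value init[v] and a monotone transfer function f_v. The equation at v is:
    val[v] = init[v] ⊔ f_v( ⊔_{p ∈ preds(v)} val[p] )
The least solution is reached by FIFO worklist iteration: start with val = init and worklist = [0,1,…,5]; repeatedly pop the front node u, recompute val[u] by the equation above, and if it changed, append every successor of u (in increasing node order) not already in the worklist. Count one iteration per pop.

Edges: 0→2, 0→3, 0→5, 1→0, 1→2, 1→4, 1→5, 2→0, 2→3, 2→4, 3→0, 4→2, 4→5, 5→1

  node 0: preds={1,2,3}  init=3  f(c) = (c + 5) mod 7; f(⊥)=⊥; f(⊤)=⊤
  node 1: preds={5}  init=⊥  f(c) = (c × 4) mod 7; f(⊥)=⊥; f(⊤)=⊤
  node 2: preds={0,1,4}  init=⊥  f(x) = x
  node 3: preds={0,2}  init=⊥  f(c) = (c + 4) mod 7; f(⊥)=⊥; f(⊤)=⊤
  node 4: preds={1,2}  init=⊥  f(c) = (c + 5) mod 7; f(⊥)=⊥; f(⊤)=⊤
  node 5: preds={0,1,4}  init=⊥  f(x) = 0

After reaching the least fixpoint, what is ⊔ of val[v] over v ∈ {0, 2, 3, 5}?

⊤

Worklist (15 pops):
  #1 pop 0: in=⊥ → 3 (no change)
  #2 pop 1: in=⊥ → ⊥ (no change)
  #3 pop 2: in=3 → 3 (was ⊥); enqueue [0]
  #4 pop 3: in=3 → 0 (was ⊥); enqueue []
  #5 pop 4: in=3 → 1 (was ⊥); enqueue [2]
  #6 pop 5: in=⊤ → 0 (was ⊥); enqueue [1]
  #7 pop 0: in=⊤ → ⊤ (was 3); enqueue [3,5]
  #8 pop 2: in=⊤ → ⊤ (was 3); enqueue [0,4]
  #9 pop 1: in=0 → 0 (was ⊥); enqueue [2]
  #10 pop 3: in=⊤ → ⊤ (was 0); enqueue []
  #11 pop 5: in=⊤ → 0 (no change)
  #12 pop 0: in=⊤ → ⊤ (no change)
  #13 pop 4: in=⊤ → ⊤ (was 1); enqueue [5]
  #14 pop 2: in=⊤ → ⊤ (no change)
  #15 pop 5: in=⊤ → 0 (no change)

Fixpoint:
  val[0] = ⊤
  val[1] = 0
  val[2] = ⊤
  val[3] = ⊤
  val[4] = ⊤
  val[5] = 0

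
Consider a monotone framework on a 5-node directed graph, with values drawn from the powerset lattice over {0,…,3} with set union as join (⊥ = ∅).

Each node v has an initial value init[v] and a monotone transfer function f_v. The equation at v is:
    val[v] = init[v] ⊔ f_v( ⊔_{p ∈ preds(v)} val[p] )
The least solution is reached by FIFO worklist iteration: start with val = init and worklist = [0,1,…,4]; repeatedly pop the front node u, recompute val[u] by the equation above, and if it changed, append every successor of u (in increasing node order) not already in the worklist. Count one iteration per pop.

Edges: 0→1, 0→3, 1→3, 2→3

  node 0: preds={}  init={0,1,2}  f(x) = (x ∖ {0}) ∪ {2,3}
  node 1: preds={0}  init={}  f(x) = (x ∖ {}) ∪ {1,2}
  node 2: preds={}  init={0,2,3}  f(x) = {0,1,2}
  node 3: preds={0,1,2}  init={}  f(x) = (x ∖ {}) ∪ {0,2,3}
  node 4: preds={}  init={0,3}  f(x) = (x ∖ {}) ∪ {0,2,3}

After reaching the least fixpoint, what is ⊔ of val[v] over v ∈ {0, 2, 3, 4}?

{0,1,2,3}

Worklist (5 pops):
  #1 pop 0: in={} → {0,1,2,3} (was {0,1,2}); enqueue []
  #2 pop 1: in={0,1,2,3} → {0,1,2,3} (was {}); enqueue []
  #3 pop 2: in={} → {0,1,2,3} (was {0,2,3}); enqueue []
  #4 pop 3: in={0,1,2,3} → {0,1,2,3} (was {}); enqueue []
  #5 pop 4: in={} → {0,2,3} (was {0,3}); enqueue []

Fixpoint:
  val[0] = {0,1,2,3}
  val[1] = {0,1,2,3}
  val[2] = {0,1,2,3}
  val[3] = {0,1,2,3}
  val[4] = {0,2,3}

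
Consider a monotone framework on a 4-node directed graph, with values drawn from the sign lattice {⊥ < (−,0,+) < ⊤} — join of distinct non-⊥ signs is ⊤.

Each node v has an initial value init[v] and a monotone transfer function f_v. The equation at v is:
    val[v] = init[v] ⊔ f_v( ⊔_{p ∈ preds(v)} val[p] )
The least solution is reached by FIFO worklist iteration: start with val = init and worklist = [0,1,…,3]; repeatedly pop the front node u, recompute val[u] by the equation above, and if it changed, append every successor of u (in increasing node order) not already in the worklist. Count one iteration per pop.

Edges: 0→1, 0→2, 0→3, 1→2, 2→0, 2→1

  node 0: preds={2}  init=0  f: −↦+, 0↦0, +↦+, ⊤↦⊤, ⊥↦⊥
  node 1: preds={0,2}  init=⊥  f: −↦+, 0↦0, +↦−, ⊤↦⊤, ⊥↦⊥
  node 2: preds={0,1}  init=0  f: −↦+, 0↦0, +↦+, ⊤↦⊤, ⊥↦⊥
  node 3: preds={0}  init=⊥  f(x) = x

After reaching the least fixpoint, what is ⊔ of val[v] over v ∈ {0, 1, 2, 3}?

Worklist (4 pops):
  #1 pop 0: in=0 → 0 (no change)
  #2 pop 1: in=0 → 0 (was ⊥); enqueue []
  #3 pop 2: in=0 → 0 (no change)
  #4 pop 3: in=0 → 0 (was ⊥); enqueue []

Fixpoint:
  val[0] = 0
  val[1] = 0
  val[2] = 0
  val[3] = 0

0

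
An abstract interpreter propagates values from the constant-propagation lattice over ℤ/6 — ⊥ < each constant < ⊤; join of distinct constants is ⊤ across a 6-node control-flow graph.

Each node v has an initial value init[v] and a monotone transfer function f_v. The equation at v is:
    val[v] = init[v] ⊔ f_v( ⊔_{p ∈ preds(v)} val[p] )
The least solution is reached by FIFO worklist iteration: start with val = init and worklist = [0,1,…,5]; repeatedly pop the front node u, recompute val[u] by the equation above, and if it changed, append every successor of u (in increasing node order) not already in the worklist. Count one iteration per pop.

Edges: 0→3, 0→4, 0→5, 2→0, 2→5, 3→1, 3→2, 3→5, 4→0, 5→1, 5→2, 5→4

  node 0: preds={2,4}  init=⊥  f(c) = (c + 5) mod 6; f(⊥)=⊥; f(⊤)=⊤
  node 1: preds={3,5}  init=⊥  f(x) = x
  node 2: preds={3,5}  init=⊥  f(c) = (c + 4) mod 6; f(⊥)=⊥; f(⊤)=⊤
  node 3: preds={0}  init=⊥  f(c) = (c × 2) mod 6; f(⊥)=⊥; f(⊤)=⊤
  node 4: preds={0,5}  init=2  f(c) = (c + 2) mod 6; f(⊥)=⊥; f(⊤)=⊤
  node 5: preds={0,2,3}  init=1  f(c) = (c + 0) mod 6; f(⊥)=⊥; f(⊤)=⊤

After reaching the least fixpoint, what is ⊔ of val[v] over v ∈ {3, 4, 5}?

Trace (15 dequeues):
  [1] u=0 | in 2 | out 1 | prev ⊥ | push {}
  [2] u=1 | in 1 | out 1 | prev ⊥ | push {}
  [3] u=2 | in 1 | out 5 | prev ⊥ | push {0}
  [4] u=3 | in 1 | out 2 | prev ⊥ | push {1,2}
  [5] u=4 | in 1 | out ⊤ | prev 2 | push {}
  [6] u=5 | in ⊤ | out ⊤ | prev 1 | push {4}
  [7] u=0 | in ⊤ | out ⊤ | prev 1 | push {3,5}
  [8] u=1 | in ⊤ | out ⊤ | prev 1 | push {}
  [9] u=2 | in ⊤ | out ⊤ | prev 5 | push {0}
  [10] u=4 | in ⊤ | out ⊤ | ==
  [11] u=3 | in ⊤ | out ⊤ | prev 2 | push {1,2}
  [12] u=5 | in ⊤ | out ⊤ | ==
  [13] u=0 | in ⊤ | out ⊤ | ==
  [14] u=1 | in ⊤ | out ⊤ | ==
  [15] u=2 | in ⊤ | out ⊤ | ==

Converged values:
  [0] ⊤
  [1] ⊤
  [2] ⊤
  [3] ⊤
  [4] ⊤
  [5] ⊤

⊤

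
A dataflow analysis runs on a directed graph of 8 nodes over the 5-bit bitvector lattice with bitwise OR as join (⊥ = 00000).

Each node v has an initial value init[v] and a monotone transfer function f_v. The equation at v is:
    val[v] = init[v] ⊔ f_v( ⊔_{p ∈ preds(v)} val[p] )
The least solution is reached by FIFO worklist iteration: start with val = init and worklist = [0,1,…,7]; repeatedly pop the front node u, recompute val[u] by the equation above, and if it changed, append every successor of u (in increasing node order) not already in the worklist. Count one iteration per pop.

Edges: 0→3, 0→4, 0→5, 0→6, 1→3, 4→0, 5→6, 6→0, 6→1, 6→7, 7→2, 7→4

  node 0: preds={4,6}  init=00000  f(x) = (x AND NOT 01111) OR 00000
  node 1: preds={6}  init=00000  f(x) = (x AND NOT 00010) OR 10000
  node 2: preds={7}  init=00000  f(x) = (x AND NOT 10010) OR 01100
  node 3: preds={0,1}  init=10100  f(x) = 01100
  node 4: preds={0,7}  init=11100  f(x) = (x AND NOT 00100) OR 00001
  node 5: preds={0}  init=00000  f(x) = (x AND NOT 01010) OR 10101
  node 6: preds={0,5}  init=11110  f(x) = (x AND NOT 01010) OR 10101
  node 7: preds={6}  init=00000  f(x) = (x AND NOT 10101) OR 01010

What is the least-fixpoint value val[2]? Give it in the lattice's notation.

01100

Iteration log — 14 steps:
  step 1. node 0  ⊔preds=11110  new=10000  old=00000  +wl: 
  step 2. node 1  ⊔preds=11110  new=11100  old=00000  +wl: 
  step 3. node 2  ⊔preds=00000  new=01100  old=00000  +wl: 
  step 4. node 3  ⊔preds=11100  new=11100  old=10100  +wl: 
  step 5. node 4  ⊔preds=10000  new=11101  old=11100  +wl: 0
  step 6. node 5  ⊔preds=10000  new=10101  old=00000  +wl: 
  step 7. node 6  ⊔preds=10101  new=11111  old=11110  +wl: 1
  step 8. node 7  ⊔preds=11111  new=01010  old=00000  +wl: 2,4
  step 9. node 0  ⊔preds=11111  new=10000  stable
  step 10. node 1  ⊔preds=11111  new=11101  old=11100  +wl: 3
  step 11. node 2  ⊔preds=01010  new=01100  stable
  step 12. node 4  ⊔preds=11010  new=11111  old=11101  +wl: 0
  step 13. node 3  ⊔preds=11101  new=11100  stable
  step 14. node 0  ⊔preds=11111  new=10000  stable

Least fixpoint reached:
  node 0: 10000
  node 1: 11101
  node 2: 01100
  node 3: 11100
  node 4: 11111
  node 5: 10101
  node 6: 11111
  node 7: 01010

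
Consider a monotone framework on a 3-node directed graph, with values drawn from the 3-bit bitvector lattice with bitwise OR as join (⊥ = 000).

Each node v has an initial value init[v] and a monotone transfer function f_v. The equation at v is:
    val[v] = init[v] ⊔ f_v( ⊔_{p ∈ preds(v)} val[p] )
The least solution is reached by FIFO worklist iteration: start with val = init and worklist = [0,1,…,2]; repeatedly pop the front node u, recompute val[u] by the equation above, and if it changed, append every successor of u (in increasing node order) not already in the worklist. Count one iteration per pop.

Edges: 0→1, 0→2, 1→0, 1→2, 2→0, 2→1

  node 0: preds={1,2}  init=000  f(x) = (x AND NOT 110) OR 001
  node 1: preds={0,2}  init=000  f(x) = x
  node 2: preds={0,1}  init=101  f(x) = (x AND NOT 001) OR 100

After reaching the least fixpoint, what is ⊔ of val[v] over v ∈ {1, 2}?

101

Trace (4 dequeues):
  [1] u=0 | in 101 | out 001 | prev 000 | push {}
  [2] u=1 | in 101 | out 101 | prev 000 | push {0}
  [3] u=2 | in 101 | out 101 | ==
  [4] u=0 | in 101 | out 001 | ==

Converged values:
  [0] 001
  [1] 101
  [2] 101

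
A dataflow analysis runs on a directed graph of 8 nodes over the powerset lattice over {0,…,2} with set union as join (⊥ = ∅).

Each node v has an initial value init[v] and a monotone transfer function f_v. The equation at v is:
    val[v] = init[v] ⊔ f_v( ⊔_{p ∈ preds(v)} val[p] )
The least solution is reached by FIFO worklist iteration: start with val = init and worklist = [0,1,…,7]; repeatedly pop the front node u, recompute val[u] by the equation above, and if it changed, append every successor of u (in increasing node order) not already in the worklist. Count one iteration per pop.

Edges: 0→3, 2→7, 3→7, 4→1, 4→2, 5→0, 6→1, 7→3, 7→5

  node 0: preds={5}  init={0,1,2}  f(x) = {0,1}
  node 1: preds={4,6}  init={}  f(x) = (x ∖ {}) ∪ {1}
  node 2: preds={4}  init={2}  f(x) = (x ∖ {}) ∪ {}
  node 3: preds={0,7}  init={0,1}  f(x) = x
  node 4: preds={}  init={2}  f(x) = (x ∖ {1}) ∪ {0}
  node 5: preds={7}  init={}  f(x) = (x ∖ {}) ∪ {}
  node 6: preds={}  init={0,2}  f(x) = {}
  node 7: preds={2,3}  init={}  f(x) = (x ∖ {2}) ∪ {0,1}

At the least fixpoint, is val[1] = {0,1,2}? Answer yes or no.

Trace (14 dequeues):
  [1] u=0 | in {} | out {0,1,2} | ==
  [2] u=1 | in {0,2} | out {0,1,2} | prev {} | push {}
  [3] u=2 | in {2} | out {2} | ==
  [4] u=3 | in {0,1,2} | out {0,1,2} | prev {0,1} | push {}
  [5] u=4 | in {} | out {0,2} | prev {2} | push {1,2}
  [6] u=5 | in {} | out {} | ==
  [7] u=6 | in {} | out {0,2} | ==
  [8] u=7 | in {0,1,2} | out {0,1} | prev {} | push {3,5}
  [9] u=1 | in {0,2} | out {0,1,2} | ==
  [10] u=2 | in {0,2} | out {0,2} | prev {2} | push {7}
  [11] u=3 | in {0,1,2} | out {0,1,2} | ==
  [12] u=5 | in {0,1} | out {0,1} | prev {} | push {0}
  [13] u=7 | in {0,1,2} | out {0,1} | ==
  [14] u=0 | in {0,1} | out {0,1,2} | ==

Converged values:
  [0] {0,1,2}
  [1] {0,1,2}
  [2] {0,2}
  [3] {0,1,2}
  [4] {0,2}
  [5] {0,1}
  [6] {0,2}
  [7] {0,1}

yes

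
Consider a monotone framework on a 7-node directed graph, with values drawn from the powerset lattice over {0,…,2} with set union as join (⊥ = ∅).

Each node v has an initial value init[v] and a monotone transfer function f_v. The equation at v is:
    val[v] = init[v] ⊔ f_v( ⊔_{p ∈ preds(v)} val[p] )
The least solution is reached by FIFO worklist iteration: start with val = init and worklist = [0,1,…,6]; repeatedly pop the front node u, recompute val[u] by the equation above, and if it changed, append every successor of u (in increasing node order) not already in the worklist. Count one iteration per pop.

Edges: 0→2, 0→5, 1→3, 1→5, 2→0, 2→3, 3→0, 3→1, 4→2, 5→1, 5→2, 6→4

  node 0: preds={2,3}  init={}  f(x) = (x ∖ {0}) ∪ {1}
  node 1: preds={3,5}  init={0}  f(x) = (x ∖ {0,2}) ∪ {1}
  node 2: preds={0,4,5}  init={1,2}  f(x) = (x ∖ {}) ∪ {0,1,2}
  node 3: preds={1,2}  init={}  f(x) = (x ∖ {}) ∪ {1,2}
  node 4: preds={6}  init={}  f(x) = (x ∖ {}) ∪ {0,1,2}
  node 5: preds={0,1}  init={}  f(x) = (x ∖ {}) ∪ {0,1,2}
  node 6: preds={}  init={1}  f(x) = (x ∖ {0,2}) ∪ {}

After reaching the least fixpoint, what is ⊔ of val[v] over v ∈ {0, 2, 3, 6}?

Worklist (10 pops):
  #1 pop 0: in={1,2} → {1,2} (was {}); enqueue []
  #2 pop 1: in={} → {0,1} (was {0}); enqueue []
  #3 pop 2: in={1,2} → {0,1,2} (was {1,2}); enqueue [0]
  #4 pop 3: in={0,1,2} → {0,1,2} (was {}); enqueue [1]
  #5 pop 4: in={1} → {0,1,2} (was {}); enqueue [2]
  #6 pop 5: in={0,1,2} → {0,1,2} (was {}); enqueue []
  #7 pop 6: in={} → {1} (no change)
  #8 pop 0: in={0,1,2} → {1,2} (no change)
  #9 pop 1: in={0,1,2} → {0,1} (no change)
  #10 pop 2: in={0,1,2} → {0,1,2} (no change)

Fixpoint:
  val[0] = {1,2}
  val[1] = {0,1}
  val[2] = {0,1,2}
  val[3] = {0,1,2}
  val[4] = {0,1,2}
  val[5] = {0,1,2}
  val[6] = {1}

{0,1,2}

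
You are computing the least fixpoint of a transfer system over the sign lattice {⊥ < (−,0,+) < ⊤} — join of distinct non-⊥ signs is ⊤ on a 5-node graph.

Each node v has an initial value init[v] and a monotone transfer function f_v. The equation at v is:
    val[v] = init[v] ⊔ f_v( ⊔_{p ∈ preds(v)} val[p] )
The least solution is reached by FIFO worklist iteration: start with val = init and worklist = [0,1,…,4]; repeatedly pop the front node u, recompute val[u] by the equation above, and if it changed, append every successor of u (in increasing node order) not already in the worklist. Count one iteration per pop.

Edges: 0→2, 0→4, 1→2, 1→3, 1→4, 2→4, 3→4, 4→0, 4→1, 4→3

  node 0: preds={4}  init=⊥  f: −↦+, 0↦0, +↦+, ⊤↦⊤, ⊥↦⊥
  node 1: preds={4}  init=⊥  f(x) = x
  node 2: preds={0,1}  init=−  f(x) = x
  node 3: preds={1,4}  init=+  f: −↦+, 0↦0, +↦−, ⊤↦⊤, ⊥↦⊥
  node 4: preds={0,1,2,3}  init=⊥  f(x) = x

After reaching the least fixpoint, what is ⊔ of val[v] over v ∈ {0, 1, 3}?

⊤

Worklist (10 pops):
  #1 pop 0: in=⊥ → ⊥ (no change)
  #2 pop 1: in=⊥ → ⊥ (no change)
  #3 pop 2: in=⊥ → − (no change)
  #4 pop 3: in=⊥ → + (no change)
  #5 pop 4: in=⊤ → ⊤ (was ⊥); enqueue [0,1,3]
  #6 pop 0: in=⊤ → ⊤ (was ⊥); enqueue [2,4]
  #7 pop 1: in=⊤ → ⊤ (was ⊥); enqueue []
  #8 pop 3: in=⊤ → ⊤ (was +); enqueue []
  #9 pop 2: in=⊤ → ⊤ (was −); enqueue []
  #10 pop 4: in=⊤ → ⊤ (no change)

Fixpoint:
  val[0] = ⊤
  val[1] = ⊤
  val[2] = ⊤
  val[3] = ⊤
  val[4] = ⊤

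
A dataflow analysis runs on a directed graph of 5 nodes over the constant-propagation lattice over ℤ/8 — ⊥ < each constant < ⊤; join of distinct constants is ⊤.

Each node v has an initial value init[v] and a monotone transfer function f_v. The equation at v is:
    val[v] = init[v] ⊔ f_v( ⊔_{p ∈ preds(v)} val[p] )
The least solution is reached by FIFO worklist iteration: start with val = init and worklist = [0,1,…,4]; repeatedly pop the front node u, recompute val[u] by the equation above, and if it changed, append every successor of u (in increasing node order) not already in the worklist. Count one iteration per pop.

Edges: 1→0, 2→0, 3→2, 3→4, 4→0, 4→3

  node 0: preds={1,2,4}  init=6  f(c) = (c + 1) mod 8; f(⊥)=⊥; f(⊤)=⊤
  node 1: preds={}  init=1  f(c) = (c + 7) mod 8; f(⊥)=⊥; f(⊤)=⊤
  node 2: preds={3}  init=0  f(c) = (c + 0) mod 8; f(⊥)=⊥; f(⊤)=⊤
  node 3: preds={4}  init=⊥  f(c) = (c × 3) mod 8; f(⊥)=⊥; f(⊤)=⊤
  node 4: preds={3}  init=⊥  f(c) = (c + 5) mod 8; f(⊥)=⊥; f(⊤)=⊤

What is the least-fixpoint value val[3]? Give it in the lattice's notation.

⊥

Trace (5 dequeues):
  [1] u=0 | in ⊤ | out ⊤ | prev 6 | push {}
  [2] u=1 | in ⊥ | out 1 | ==
  [3] u=2 | in ⊥ | out 0 | ==
  [4] u=3 | in ⊥ | out ⊥ | ==
  [5] u=4 | in ⊥ | out ⊥ | ==

Converged values:
  [0] ⊤
  [1] 1
  [2] 0
  [3] ⊥
  [4] ⊥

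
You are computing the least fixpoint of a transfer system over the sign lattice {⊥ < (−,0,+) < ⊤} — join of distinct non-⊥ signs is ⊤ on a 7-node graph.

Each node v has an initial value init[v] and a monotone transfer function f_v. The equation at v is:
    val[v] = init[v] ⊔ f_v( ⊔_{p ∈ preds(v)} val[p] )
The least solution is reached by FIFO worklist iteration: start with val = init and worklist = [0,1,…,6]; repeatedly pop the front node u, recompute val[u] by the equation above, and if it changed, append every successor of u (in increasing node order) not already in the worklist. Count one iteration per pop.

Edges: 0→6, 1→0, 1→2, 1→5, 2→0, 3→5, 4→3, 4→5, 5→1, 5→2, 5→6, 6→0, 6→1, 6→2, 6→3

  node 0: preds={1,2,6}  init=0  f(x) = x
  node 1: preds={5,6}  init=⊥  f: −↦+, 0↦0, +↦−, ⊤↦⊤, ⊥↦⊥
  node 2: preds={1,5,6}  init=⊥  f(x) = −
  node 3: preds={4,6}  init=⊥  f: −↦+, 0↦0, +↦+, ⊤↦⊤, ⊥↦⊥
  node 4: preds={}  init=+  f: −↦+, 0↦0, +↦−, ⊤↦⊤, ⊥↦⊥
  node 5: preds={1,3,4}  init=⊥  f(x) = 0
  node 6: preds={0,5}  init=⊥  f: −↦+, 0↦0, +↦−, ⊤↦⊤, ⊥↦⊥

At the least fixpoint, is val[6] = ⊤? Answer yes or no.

yes

Worklist (19 pops):
  #1 pop 0: in=⊥ → 0 (no change)
  #2 pop 1: in=⊥ → ⊥ (no change)
  #3 pop 2: in=⊥ → − (was ⊥); enqueue [0]
  #4 pop 3: in=+ → + (was ⊥); enqueue []
  #5 pop 4: in=⊥ → + (no change)
  #6 pop 5: in=+ → 0 (was ⊥); enqueue [1,2]
  #7 pop 6: in=0 → 0 (was ⊥); enqueue [3]
  #8 pop 0: in=⊤ → ⊤ (was 0); enqueue [6]
  #9 pop 1: in=0 → 0 (was ⊥); enqueue [0,5]
  #10 pop 2: in=0 → − (no change)
  #11 pop 3: in=⊤ → ⊤ (was +); enqueue []
  #12 pop 6: in=⊤ → ⊤ (was 0); enqueue [1,2,3]
  #13 pop 0: in=⊤ → ⊤ (no change)
  #14 pop 5: in=⊤ → 0 (no change)
  #15 pop 1: in=⊤ → ⊤ (was 0); enqueue [0,5]
  #16 pop 2: in=⊤ → − (no change)
  #17 pop 3: in=⊤ → ⊤ (no change)
  #18 pop 0: in=⊤ → ⊤ (no change)
  #19 pop 5: in=⊤ → 0 (no change)

Fixpoint:
  val[0] = ⊤
  val[1] = ⊤
  val[2] = −
  val[3] = ⊤
  val[4] = +
  val[5] = 0
  val[6] = ⊤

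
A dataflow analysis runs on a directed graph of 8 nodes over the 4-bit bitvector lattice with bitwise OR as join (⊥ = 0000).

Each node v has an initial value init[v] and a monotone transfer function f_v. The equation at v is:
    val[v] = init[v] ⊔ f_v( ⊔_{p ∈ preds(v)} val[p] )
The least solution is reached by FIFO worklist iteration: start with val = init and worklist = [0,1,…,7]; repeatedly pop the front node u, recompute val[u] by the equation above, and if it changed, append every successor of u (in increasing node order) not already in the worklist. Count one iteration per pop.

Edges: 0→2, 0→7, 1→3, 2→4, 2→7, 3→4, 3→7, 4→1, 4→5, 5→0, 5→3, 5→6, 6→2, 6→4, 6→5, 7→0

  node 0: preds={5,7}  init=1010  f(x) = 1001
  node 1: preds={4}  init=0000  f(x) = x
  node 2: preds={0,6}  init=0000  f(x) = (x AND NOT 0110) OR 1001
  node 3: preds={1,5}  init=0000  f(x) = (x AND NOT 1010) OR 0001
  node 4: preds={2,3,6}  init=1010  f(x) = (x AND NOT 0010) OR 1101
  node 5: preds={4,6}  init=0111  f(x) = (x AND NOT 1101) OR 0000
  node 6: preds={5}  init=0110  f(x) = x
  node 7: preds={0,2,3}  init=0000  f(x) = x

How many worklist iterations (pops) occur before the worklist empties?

Worklist (14 pops):
  #1 pop 0: in=0111 → 1011 (was 1010); enqueue []
  #2 pop 1: in=1010 → 1010 (was 0000); enqueue []
  #3 pop 2: in=1111 → 1001 (was 0000); enqueue []
  #4 pop 3: in=1111 → 0101 (was 0000); enqueue []
  #5 pop 4: in=1111 → 1111 (was 1010); enqueue [1]
  #6 pop 5: in=1111 → 0111 (no change)
  #7 pop 6: in=0111 → 0111 (was 0110); enqueue [2,4,5]
  #8 pop 7: in=1111 → 1111 (was 0000); enqueue [0]
  #9 pop 1: in=1111 → 1111 (was 1010); enqueue [3]
  #10 pop 2: in=1111 → 1001 (no change)
  #11 pop 4: in=1111 → 1111 (no change)
  #12 pop 5: in=1111 → 0111 (no change)
  #13 pop 0: in=1111 → 1011 (no change)
  #14 pop 3: in=1111 → 0101 (no change)

Fixpoint:
  val[0] = 1011
  val[1] = 1111
  val[2] = 1001
  val[3] = 0101
  val[4] = 1111
  val[5] = 0111
  val[6] = 0111
  val[7] = 1111

14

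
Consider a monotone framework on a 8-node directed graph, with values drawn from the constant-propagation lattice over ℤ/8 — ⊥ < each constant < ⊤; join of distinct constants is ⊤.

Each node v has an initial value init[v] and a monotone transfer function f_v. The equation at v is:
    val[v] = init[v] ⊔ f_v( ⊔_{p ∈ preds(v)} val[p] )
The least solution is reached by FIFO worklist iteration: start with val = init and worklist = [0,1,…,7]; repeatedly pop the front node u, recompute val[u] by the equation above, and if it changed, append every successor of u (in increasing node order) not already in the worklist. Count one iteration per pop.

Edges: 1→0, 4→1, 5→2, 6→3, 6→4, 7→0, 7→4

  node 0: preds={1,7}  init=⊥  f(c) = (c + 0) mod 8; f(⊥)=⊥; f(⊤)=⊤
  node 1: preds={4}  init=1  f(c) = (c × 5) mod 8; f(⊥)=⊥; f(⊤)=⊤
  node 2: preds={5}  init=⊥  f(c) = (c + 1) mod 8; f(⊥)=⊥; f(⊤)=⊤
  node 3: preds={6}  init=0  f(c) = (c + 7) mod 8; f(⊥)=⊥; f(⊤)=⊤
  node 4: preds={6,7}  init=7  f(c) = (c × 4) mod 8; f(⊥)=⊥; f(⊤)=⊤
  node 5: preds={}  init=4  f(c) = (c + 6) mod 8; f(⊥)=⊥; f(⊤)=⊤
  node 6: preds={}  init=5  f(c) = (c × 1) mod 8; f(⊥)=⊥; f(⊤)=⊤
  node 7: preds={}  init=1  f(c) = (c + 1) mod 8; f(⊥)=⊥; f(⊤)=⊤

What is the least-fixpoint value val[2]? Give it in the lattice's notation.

Worklist (10 pops):
  #1 pop 0: in=1 → 1 (was ⊥); enqueue []
  #2 pop 1: in=7 → ⊤ (was 1); enqueue [0]
  #3 pop 2: in=4 → 5 (was ⊥); enqueue []
  #4 pop 3: in=5 → ⊤ (was 0); enqueue []
  #5 pop 4: in=⊤ → ⊤ (was 7); enqueue [1]
  #6 pop 5: in=⊥ → 4 (no change)
  #7 pop 6: in=⊥ → 5 (no change)
  #8 pop 7: in=⊥ → 1 (no change)
  #9 pop 0: in=⊤ → ⊤ (was 1); enqueue []
  #10 pop 1: in=⊤ → ⊤ (no change)

Fixpoint:
  val[0] = ⊤
  val[1] = ⊤
  val[2] = 5
  val[3] = ⊤
  val[4] = ⊤
  val[5] = 4
  val[6] = 5
  val[7] = 1

5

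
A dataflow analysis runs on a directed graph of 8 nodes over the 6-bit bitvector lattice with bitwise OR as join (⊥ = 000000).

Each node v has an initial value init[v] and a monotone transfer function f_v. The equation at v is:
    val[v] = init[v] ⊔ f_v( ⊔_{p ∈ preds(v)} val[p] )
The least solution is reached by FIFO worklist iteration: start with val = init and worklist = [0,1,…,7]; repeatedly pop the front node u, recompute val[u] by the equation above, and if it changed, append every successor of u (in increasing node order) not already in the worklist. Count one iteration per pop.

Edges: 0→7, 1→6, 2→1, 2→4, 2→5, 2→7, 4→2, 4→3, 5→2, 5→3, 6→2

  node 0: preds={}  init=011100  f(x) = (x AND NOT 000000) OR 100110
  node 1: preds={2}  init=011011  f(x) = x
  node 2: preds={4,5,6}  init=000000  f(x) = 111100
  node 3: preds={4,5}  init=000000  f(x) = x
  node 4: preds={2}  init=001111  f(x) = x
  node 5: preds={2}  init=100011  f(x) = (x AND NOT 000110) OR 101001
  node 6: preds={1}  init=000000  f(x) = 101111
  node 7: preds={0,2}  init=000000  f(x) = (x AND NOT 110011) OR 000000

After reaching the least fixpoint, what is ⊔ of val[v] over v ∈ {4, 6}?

Worklist (12 pops):
  #1 pop 0: in=000000 → 111110 (was 011100); enqueue []
  #2 pop 1: in=000000 → 011011 (no change)
  #3 pop 2: in=101111 → 111100 (was 000000); enqueue [1]
  #4 pop 3: in=101111 → 101111 (was 000000); enqueue []
  #5 pop 4: in=111100 → 111111 (was 001111); enqueue [2,3]
  #6 pop 5: in=111100 → 111011 (was 100011); enqueue []
  #7 pop 6: in=011011 → 101111 (was 000000); enqueue []
  #8 pop 7: in=111110 → 001100 (was 000000); enqueue []
  #9 pop 1: in=111100 → 111111 (was 011011); enqueue [6]
  #10 pop 2: in=111111 → 111100 (no change)
  #11 pop 3: in=111111 → 111111 (was 101111); enqueue []
  #12 pop 6: in=111111 → 101111 (no change)

Fixpoint:
  val[0] = 111110
  val[1] = 111111
  val[2] = 111100
  val[3] = 111111
  val[4] = 111111
  val[5] = 111011
  val[6] = 101111
  val[7] = 001100

111111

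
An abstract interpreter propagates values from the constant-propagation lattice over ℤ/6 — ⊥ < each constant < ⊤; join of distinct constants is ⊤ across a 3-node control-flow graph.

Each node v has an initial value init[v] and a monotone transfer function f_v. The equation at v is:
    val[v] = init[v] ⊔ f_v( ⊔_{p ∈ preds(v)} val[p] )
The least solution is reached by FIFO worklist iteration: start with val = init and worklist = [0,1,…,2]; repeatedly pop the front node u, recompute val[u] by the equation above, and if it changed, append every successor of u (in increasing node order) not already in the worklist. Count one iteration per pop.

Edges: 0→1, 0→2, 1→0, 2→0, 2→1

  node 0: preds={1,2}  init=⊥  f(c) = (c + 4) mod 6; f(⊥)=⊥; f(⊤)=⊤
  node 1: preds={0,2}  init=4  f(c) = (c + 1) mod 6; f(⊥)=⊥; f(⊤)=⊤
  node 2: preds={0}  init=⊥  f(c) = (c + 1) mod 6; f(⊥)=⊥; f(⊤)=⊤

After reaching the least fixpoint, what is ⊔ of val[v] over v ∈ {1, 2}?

Iteration log — 8 steps:
  step 1. node 0  ⊔preds=4  new=2  old=⊥  +wl: 
  step 2. node 1  ⊔preds=2  new=⊤  old=4  +wl: 0
  step 3. node 2  ⊔preds=2  new=3  old=⊥  +wl: 1
  step 4. node 0  ⊔preds=⊤  new=⊤  old=2  +wl: 2
  step 5. node 1  ⊔preds=⊤  new=⊤  stable
  step 6. node 2  ⊔preds=⊤  new=⊤  old=3  +wl: 0,1
  step 7. node 0  ⊔preds=⊤  new=⊤  stable
  step 8. node 1  ⊔preds=⊤  new=⊤  stable

Least fixpoint reached:
  node 0: ⊤
  node 1: ⊤
  node 2: ⊤

⊤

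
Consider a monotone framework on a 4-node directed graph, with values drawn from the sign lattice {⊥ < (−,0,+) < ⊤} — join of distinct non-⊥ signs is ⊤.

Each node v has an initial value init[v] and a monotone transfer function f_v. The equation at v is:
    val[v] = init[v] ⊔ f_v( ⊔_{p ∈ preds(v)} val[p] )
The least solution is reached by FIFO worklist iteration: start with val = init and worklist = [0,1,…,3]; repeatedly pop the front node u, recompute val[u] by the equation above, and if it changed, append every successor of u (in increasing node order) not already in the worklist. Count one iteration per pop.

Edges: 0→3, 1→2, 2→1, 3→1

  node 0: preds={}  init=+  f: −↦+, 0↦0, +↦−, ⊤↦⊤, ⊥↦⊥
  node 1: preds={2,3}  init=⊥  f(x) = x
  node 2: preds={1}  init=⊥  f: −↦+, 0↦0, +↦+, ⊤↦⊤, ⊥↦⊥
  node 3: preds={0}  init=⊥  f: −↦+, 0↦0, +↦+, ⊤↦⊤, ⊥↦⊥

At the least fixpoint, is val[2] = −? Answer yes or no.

no

Iteration log — 7 steps:
  step 1. node 0  ⊔preds=⊥  new=+  stable
  step 2. node 1  ⊔preds=⊥  new=⊥  stable
  step 3. node 2  ⊔preds=⊥  new=⊥  stable
  step 4. node 3  ⊔preds=+  new=+  old=⊥  +wl: 1
  step 5. node 1  ⊔preds=+  new=+  old=⊥  +wl: 2
  step 6. node 2  ⊔preds=+  new=+  old=⊥  +wl: 1
  step 7. node 1  ⊔preds=+  new=+  stable

Least fixpoint reached:
  node 0: +
  node 1: +
  node 2: +
  node 3: +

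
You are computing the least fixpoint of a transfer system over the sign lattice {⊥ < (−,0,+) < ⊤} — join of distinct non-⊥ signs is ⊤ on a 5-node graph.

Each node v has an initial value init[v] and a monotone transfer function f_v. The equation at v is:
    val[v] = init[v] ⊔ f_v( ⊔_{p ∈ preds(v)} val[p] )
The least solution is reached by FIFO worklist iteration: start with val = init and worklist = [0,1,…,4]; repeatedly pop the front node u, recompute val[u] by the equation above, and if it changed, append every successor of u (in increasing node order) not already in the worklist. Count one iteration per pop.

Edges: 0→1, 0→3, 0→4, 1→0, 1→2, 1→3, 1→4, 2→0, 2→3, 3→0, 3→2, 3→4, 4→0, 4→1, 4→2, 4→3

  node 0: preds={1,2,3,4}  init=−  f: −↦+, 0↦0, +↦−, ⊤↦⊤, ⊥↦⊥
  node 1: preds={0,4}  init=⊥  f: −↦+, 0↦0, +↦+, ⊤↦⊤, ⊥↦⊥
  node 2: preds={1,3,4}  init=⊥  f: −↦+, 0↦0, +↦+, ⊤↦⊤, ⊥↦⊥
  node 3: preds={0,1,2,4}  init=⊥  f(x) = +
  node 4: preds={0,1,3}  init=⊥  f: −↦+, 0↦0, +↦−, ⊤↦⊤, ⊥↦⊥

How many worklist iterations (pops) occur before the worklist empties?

Iteration log — 12 steps:
  step 1. node 0  ⊔preds=⊥  new=−  stable
  step 2. node 1  ⊔preds=−  new=+  old=⊥  +wl: 0
  step 3. node 2  ⊔preds=+  new=+  old=⊥  +wl: 
  step 4. node 3  ⊔preds=⊤  new=+  old=⊥  +wl: 2
  step 5. node 4  ⊔preds=⊤  new=⊤  old=⊥  +wl: 1,3
  step 6. node 0  ⊔preds=⊤  new=⊤  old=−  +wl: 4
  step 7. node 2  ⊔preds=⊤  new=⊤  old=+  +wl: 0
  step 8. node 1  ⊔preds=⊤  new=⊤  old=+  +wl: 2
  step 9. node 3  ⊔preds=⊤  new=+  stable
  step 10. node 4  ⊔preds=⊤  new=⊤  stable
  step 11. node 0  ⊔preds=⊤  new=⊤  stable
  step 12. node 2  ⊔preds=⊤  new=⊤  stable

Least fixpoint reached:
  node 0: ⊤
  node 1: ⊤
  node 2: ⊤
  node 3: +
  node 4: ⊤

12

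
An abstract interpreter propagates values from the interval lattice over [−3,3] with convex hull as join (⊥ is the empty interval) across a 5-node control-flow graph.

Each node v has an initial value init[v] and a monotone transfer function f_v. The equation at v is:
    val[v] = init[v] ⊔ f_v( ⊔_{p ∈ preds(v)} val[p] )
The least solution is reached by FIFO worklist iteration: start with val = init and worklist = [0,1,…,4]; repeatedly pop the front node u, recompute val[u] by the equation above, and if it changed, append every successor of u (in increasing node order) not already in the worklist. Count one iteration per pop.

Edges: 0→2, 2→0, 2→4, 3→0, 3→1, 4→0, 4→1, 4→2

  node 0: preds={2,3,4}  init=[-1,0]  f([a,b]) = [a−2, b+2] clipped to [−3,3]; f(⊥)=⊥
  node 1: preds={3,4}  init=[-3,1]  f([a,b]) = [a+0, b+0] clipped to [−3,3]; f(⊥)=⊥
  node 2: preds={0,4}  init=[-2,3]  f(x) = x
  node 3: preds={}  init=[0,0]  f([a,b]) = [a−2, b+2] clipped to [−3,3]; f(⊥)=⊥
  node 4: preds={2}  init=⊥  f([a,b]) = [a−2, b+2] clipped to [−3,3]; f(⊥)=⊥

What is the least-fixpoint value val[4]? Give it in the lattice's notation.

Iteration log — 8 steps:
  step 1. node 0  ⊔preds=[-2,3]  new=[-3,3]  old=[-1,0]  +wl: 
  step 2. node 1  ⊔preds=[0,0]  new=[-3,1]  stable
  step 3. node 2  ⊔preds=[-3,3]  new=[-3,3]  old=[-2,3]  +wl: 0
  step 4. node 3  ⊔preds=⊥  new=[0,0]  stable
  step 5. node 4  ⊔preds=[-3,3]  new=[-3,3]  old=⊥  +wl: 1,2
  step 6. node 0  ⊔preds=[-3,3]  new=[-3,3]  stable
  step 7. node 1  ⊔preds=[-3,3]  new=[-3,3]  old=[-3,1]  +wl: 
  step 8. node 2  ⊔preds=[-3,3]  new=[-3,3]  stable

Least fixpoint reached:
  node 0: [-3,3]
  node 1: [-3,3]
  node 2: [-3,3]
  node 3: [0,0]
  node 4: [-3,3]

[-3,3]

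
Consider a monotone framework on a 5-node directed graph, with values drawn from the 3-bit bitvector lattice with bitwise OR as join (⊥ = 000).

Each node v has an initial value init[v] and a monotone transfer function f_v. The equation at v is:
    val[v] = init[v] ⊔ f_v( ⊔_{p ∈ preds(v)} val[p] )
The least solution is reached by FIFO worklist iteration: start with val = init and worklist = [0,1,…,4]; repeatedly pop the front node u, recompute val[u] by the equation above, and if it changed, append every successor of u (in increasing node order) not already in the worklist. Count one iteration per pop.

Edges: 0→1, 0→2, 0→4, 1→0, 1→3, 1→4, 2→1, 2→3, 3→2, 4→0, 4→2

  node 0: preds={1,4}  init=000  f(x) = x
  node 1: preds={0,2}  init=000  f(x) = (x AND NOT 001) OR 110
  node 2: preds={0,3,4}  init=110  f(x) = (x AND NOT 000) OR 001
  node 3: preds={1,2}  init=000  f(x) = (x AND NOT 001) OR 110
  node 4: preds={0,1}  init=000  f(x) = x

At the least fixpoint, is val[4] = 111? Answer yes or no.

Trace (9 dequeues):
  [1] u=0 | in 000 | out 000 | ==
  [2] u=1 | in 110 | out 110 | prev 000 | push {0}
  [3] u=2 | in 000 | out 111 | prev 110 | push {1}
  [4] u=3 | in 111 | out 110 | prev 000 | push {2}
  [5] u=4 | in 110 | out 110 | prev 000 | push {}
  [6] u=0 | in 110 | out 110 | prev 000 | push {4}
  [7] u=1 | in 111 | out 110 | ==
  [8] u=2 | in 110 | out 111 | ==
  [9] u=4 | in 110 | out 110 | ==

Converged values:
  [0] 110
  [1] 110
  [2] 111
  [3] 110
  [4] 110

no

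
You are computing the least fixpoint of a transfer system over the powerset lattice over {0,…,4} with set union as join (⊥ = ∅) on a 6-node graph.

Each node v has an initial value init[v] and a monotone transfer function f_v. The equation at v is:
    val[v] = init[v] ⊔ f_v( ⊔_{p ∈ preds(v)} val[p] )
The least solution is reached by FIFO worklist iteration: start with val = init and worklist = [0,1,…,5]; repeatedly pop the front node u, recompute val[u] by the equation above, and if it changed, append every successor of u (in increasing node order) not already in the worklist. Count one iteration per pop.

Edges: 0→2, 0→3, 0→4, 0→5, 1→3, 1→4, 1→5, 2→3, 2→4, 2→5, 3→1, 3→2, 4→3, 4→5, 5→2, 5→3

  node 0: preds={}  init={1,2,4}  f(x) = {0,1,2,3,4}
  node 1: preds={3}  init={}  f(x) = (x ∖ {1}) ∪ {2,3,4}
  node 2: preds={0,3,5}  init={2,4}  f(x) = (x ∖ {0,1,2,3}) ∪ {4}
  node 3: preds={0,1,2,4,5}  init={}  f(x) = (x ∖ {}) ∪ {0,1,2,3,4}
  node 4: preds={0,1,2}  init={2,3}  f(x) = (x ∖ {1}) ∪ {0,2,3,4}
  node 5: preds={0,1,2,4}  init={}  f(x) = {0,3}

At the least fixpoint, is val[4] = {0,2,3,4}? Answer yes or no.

yes

Worklist (11 pops):
  #1 pop 0: in={} → {0,1,2,3,4} (was {1,2,4}); enqueue []
  #2 pop 1: in={} → {2,3,4} (was {}); enqueue []
  #3 pop 2: in={0,1,2,3,4} → {2,4} (no change)
  #4 pop 3: in={0,1,2,3,4} → {0,1,2,3,4} (was {}); enqueue [1,2]
  #5 pop 4: in={0,1,2,3,4} → {0,2,3,4} (was {2,3}); enqueue [3]
  #6 pop 5: in={0,1,2,3,4} → {0,3} (was {}); enqueue []
  #7 pop 1: in={0,1,2,3,4} → {0,2,3,4} (was {2,3,4}); enqueue [4,5]
  #8 pop 2: in={0,1,2,3,4} → {2,4} (no change)
  #9 pop 3: in={0,1,2,3,4} → {0,1,2,3,4} (no change)
  #10 pop 4: in={0,1,2,3,4} → {0,2,3,4} (no change)
  #11 pop 5: in={0,1,2,3,4} → {0,3} (no change)

Fixpoint:
  val[0] = {0,1,2,3,4}
  val[1] = {0,2,3,4}
  val[2] = {2,4}
  val[3] = {0,1,2,3,4}
  val[4] = {0,2,3,4}
  val[5] = {0,3}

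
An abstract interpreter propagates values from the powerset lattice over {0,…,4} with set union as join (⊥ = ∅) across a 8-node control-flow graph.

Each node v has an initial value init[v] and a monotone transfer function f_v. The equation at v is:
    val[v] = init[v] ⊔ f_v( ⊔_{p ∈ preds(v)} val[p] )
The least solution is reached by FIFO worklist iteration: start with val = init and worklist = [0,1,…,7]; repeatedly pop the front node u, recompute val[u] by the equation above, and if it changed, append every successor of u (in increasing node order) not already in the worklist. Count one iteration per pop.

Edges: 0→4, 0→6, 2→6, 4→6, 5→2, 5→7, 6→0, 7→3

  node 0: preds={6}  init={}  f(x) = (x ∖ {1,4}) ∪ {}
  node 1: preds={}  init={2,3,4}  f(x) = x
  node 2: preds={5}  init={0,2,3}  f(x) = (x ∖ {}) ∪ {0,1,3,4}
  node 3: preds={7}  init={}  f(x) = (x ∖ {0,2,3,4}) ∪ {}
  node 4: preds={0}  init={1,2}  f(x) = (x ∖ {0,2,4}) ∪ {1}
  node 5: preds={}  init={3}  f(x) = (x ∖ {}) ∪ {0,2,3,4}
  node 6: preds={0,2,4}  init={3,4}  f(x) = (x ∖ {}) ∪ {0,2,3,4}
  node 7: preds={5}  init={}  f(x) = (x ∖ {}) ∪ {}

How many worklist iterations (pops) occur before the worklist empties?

Worklist (13 pops):
  #1 pop 0: in={3,4} → {3} (was {}); enqueue []
  #2 pop 1: in={} → {2,3,4} (no change)
  #3 pop 2: in={3} → {0,1,2,3,4} (was {0,2,3}); enqueue []
  #4 pop 3: in={} → {} (no change)
  #5 pop 4: in={3} → {1,2,3} (was {1,2}); enqueue []
  #6 pop 5: in={} → {0,2,3,4} (was {3}); enqueue [2]
  #7 pop 6: in={0,1,2,3,4} → {0,1,2,3,4} (was {3,4}); enqueue [0]
  #8 pop 7: in={0,2,3,4} → {0,2,3,4} (was {}); enqueue [3]
  #9 pop 2: in={0,2,3,4} → {0,1,2,3,4} (no change)
  #10 pop 0: in={0,1,2,3,4} → {0,2,3} (was {3}); enqueue [4,6]
  #11 pop 3: in={0,2,3,4} → {} (no change)
  #12 pop 4: in={0,2,3} → {1,2,3} (no change)
  #13 pop 6: in={0,1,2,3,4} → {0,1,2,3,4} (no change)

Fixpoint:
  val[0] = {0,2,3}
  val[1] = {2,3,4}
  val[2] = {0,1,2,3,4}
  val[3] = {}
  val[4] = {1,2,3}
  val[5] = {0,2,3,4}
  val[6] = {0,1,2,3,4}
  val[7] = {0,2,3,4}

13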